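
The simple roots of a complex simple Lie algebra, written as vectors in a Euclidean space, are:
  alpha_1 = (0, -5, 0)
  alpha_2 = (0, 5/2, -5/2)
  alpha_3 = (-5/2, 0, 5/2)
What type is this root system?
Compute the Cartan integers a_ij = 2(alpha_i, alpha_j)/(alpha_j, alpha_j); the resulting 3x3 Cartan matrix is
[[2, -2, 0], [-1, 2, -1], [0, -1, 2]].
The roots have two lengths (squared-length ratio 2:1); the short ones are alpha_{2,3}. The associated Dynkin diagram is a chain of 3 nodes with a double edge at one end; the terminal node there is the unique long simple root (C_3), so the type is C_3 (the algebra sp(6)).

C3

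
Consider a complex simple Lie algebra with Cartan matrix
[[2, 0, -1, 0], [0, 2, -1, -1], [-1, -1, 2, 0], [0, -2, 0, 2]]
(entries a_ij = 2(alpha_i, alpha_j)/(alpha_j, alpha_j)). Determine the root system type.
The matrix has rank 4 with 2's on the diagonal. Reading the off-diagonal entries as Dynkin edges (a single edge where a_ij = a_ji = -1; a double or triple edge where a_ij * a_ji = 2 or 3), the diagram is a chain of 4 nodes with a double edge at one end; the terminal node there is the unique long simple root (C_4). One simple-root ordering that puts it in standard form is (alpha_1, alpha_3, alpha_2, alpha_4). So the algebra is type C_4, i.e. sp(8).

type C_4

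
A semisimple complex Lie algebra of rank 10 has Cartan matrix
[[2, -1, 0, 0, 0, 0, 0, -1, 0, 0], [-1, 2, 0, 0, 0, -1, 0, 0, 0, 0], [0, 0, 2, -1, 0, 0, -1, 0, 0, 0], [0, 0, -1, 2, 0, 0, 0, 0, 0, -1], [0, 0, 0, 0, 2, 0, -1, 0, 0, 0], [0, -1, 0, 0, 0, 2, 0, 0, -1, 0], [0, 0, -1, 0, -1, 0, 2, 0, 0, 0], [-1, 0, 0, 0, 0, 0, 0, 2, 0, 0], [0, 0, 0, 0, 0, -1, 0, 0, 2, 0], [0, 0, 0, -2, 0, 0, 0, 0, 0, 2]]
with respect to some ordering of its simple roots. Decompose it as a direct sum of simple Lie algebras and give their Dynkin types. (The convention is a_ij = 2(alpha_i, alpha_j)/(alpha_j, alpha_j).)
The diagram associated to this matrix has two connected components: the simple roots {alpha_1, alpha_2, alpha_6, alpha_8, alpha_9} form a chain of 5 nodes with single edges (A_5), and {alpha_3, alpha_4, alpha_5, alpha_7, alpha_10} form a chain of 5 nodes with a double edge at one end; the terminal node there is the unique long simple root (C_5). A semisimple Lie algebra decomposes uniquely as the direct sum of simple ideals, one per connected component of its Dynkin diagram, so g ≅ A_5 ⊕ C_5 (dimension 35 + 55 = 90).

type A_5 + type C_5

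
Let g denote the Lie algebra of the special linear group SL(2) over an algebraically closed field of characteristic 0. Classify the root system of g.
A1

This is sl(2), which has dimension 2^2 - 1 = 3 and rank 2 - 1 = 1 (a Cartan subalgebra is the diagonal traceless matrices). In the classification of classical Lie algebras, the special linear algebra sl(n+1) has type A_n; here n = 1, so the Dynkin diagram is a chain of 1 nodes with single edges (A_1). Hence the type is A_1.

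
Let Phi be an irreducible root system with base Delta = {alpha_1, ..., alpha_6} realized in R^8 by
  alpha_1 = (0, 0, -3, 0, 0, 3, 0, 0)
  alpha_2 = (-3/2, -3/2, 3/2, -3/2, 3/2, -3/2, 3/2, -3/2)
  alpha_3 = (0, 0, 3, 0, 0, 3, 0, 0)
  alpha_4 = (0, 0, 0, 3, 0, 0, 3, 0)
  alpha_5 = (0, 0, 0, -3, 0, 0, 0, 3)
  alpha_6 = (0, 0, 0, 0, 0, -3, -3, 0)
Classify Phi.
E_6

Compute the Cartan integers a_ij = 2(alpha_i, alpha_j)/(alpha_j, alpha_j); the resulting 6x6 Cartan matrix is
[[2, -1, 0, 0, 0, -1], [-1, 2, 0, 0, 0, 0], [0, 0, 2, 0, 0, -1], [0, 0, 0, 2, -1, -1], [0, 0, 0, -1, 2, 0], [-1, 0, -1, -1, 0, 2]].
All simple roots have the same length, so the diagram is simply laced. The associated Dynkin diagram is a chain of 5 nodes with one extra node attached to the third node from one end (E_6), so the type is E_6.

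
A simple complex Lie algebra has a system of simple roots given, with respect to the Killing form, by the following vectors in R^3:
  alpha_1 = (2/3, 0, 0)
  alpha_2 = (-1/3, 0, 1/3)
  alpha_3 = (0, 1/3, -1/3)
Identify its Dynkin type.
Compute the Cartan integers a_ij = 2(alpha_i, alpha_j)/(alpha_j, alpha_j); the resulting 3x3 Cartan matrix is
[[2, -2, 0], [-1, 2, -1], [0, -1, 2]].
The roots have two lengths (squared-length ratio 2:1); the short ones are alpha_{2,3}. The associated Dynkin diagram is a chain of 3 nodes with a double edge at one end; the terminal node there is the unique long simple root (C_3), so the type is C_3 (the algebra sp(6)).

C_3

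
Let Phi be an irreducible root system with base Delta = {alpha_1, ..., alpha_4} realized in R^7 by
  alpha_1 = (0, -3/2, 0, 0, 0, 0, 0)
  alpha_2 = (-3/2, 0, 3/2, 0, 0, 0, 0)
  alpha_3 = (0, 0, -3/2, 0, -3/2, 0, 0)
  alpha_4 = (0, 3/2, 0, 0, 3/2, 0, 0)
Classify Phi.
B_4

Compute the Cartan integers a_ij = 2(alpha_i, alpha_j)/(alpha_j, alpha_j); the resulting 4x4 Cartan matrix is
[[2, 0, 0, -1], [0, 2, -1, 0], [0, -1, 2, -1], [-2, 0, -1, 2]].
The roots have two lengths (squared-length ratio 2:1); the short ones are alpha_{1}. The associated Dynkin diagram is a chain of 4 nodes with a double edge at one end; the terminal node there is the unique short simple root (B_4), so the type is B_4 (the algebra so(9)).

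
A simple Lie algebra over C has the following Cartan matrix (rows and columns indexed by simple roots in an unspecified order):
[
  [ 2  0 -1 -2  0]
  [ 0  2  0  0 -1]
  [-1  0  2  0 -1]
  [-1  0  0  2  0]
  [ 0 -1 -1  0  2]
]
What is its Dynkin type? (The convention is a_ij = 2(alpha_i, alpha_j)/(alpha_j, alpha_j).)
The matrix has rank 5 with 2's on the diagonal. Reading the off-diagonal entries as Dynkin edges (a single edge where a_ij = a_ji = -1; a double or triple edge where a_ij * a_ji = 2 or 3), the diagram is a chain of 5 nodes with a double edge at one end; the terminal node there is the unique short simple root (B_5). One simple-root ordering that puts it in standard form is (alpha_2, alpha_5, alpha_3, alpha_1, alpha_4). So the algebra is type B_5, i.e. so(11).

B_5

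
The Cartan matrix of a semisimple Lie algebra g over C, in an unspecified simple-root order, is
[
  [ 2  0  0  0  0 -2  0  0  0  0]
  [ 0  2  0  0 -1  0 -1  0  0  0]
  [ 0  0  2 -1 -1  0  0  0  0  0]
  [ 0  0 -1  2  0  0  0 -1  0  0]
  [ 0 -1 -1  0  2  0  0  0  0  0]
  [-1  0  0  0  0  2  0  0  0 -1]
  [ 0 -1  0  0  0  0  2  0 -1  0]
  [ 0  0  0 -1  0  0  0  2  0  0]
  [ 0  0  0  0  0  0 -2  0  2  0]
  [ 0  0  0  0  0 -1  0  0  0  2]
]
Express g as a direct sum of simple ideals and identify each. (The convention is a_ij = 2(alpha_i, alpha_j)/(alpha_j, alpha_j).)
C3 ⊕ C7

The diagram associated to this matrix has two connected components: the simple roots {alpha_1, alpha_6, alpha_10} form a chain of 3 nodes with a double edge at one end; the terminal node there is the unique long simple root (C_3), and {alpha_2, alpha_3, alpha_4, alpha_5, alpha_7, alpha_8, alpha_9} form a chain of 7 nodes with a double edge at one end; the terminal node there is the unique long simple root (C_7). A semisimple Lie algebra decomposes uniquely as the direct sum of simple ideals, one per connected component of its Dynkin diagram, so g ≅ C_3 ⊕ C_7 (dimension 21 + 105 = 126).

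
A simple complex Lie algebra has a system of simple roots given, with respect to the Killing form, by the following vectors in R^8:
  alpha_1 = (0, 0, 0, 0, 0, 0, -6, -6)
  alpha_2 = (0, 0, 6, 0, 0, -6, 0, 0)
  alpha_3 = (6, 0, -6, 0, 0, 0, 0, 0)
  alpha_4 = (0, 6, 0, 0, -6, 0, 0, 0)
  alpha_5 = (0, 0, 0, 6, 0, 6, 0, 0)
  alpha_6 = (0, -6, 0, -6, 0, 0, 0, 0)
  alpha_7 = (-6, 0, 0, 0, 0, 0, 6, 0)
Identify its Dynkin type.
Compute the Cartan integers a_ij = 2(alpha_i, alpha_j)/(alpha_j, alpha_j); the resulting 7x7 Cartan matrix is
[[2, 0, 0, 0, 0, 0, -1], [0, 2, -1, 0, -1, 0, 0], [0, -1, 2, 0, 0, 0, -1], [0, 0, 0, 2, 0, -1, 0], [0, -1, 0, 0, 2, -1, 0], [0, 0, 0, -1, -1, 2, 0], [-1, 0, -1, 0, 0, 0, 2]].
All simple roots have the same length, so the diagram is simply laced. The associated Dynkin diagram is a chain of 7 nodes with single edges (A_7), so the type is A_7 (the algebra sl(8)).

A_7 (sl(8))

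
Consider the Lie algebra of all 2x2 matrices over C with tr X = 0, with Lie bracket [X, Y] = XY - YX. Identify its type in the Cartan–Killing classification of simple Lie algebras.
This is sl(2), which has dimension 2^2 - 1 = 3 and rank 2 - 1 = 1 (a Cartan subalgebra is the diagonal traceless matrices). In the classification of classical Lie algebras, the special linear algebra sl(n+1) has type A_n; here n = 1, so the Dynkin diagram is a chain of 1 nodes with single edges (A_1). Hence the type is A_1.

type A_1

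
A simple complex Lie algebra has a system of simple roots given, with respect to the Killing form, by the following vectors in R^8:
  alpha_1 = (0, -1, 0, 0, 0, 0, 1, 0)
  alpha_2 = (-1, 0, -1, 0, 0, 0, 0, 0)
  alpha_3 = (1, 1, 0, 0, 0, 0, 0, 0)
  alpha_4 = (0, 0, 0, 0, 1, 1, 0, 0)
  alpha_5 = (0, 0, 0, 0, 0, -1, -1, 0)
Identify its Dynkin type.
A_5

Compute the Cartan integers a_ij = 2(alpha_i, alpha_j)/(alpha_j, alpha_j); the resulting 5x5 Cartan matrix is
[[2, 0, -1, 0, -1], [0, 2, -1, 0, 0], [-1, -1, 2, 0, 0], [0, 0, 0, 2, -1], [-1, 0, 0, -1, 2]].
All simple roots have the same length, so the diagram is simply laced. The associated Dynkin diagram is a chain of 5 nodes with single edges (A_5), so the type is A_5 (the algebra sl(6)).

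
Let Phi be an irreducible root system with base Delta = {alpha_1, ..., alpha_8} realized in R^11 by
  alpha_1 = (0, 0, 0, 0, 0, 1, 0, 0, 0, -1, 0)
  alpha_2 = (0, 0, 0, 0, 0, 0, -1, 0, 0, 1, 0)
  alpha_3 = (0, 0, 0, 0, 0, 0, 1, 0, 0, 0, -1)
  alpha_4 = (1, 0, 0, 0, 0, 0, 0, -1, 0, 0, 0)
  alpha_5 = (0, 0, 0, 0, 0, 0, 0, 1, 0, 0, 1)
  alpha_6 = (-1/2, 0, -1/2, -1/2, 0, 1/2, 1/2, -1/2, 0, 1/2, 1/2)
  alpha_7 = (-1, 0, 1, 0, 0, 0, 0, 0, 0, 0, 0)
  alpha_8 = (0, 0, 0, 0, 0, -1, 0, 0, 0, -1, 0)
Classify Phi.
type E_8

Compute the Cartan integers a_ij = 2(alpha_i, alpha_j)/(alpha_j, alpha_j); the resulting 8x8 Cartan matrix is
[[2, -1, 0, 0, 0, 0, 0, 0], [-1, 2, -1, 0, 0, 0, 0, -1], [0, -1, 2, 0, -1, 0, 0, 0], [0, 0, 0, 2, -1, 0, -1, 0], [0, 0, -1, -1, 2, 0, 0, 0], [0, 0, 0, 0, 0, 2, 0, -1], [0, 0, 0, -1, 0, 0, 2, 0], [0, -1, 0, 0, 0, -1, 0, 2]].
All simple roots have the same length, so the diagram is simply laced. The associated Dynkin diagram is a chain of 7 nodes with one extra node attached to the third node from one end (E_8), so the type is E_8.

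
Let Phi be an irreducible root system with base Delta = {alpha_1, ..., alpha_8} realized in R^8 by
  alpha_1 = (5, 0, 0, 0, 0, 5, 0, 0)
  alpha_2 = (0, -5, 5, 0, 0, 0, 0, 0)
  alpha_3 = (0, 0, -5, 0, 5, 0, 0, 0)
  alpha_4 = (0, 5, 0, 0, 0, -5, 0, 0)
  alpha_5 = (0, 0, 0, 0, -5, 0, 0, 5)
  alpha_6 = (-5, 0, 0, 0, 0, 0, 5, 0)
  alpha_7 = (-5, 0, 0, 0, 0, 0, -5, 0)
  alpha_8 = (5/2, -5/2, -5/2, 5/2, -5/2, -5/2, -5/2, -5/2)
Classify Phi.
E_8

Compute the Cartan integers a_ij = 2(alpha_i, alpha_j)/(alpha_j, alpha_j); the resulting 8x8 Cartan matrix is
[[2, 0, 0, -1, 0, -1, -1, 0], [0, 2, -1, -1, 0, 0, 0, 0], [0, -1, 2, 0, -1, 0, 0, 0], [-1, -1, 0, 2, 0, 0, 0, 0], [0, 0, -1, 0, 2, 0, 0, 0], [-1, 0, 0, 0, 0, 2, 0, -1], [-1, 0, 0, 0, 0, 0, 2, 0], [0, 0, 0, 0, 0, -1, 0, 2]].
All simple roots have the same length, so the diagram is simply laced. The associated Dynkin diagram is a chain of 7 nodes with one extra node attached to the third node from one end (E_8), so the type is E_8.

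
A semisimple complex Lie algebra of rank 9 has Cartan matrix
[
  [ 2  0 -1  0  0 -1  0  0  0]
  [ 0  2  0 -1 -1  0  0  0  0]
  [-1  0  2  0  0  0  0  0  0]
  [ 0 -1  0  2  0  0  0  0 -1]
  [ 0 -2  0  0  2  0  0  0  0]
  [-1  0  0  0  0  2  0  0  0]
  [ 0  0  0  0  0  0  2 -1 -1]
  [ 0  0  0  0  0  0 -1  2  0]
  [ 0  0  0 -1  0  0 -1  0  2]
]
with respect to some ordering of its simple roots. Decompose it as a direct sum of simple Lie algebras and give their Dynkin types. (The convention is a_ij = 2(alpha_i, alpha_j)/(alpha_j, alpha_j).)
A_3 (sl(4)) + C_6 (sp(12))

The diagram associated to this matrix has two connected components: the simple roots {alpha_1, alpha_3, alpha_6} form a chain of 3 nodes with single edges (A_3), and {alpha_2, alpha_4, alpha_5, alpha_7, alpha_8, alpha_9} form a chain of 6 nodes with a double edge at one end; the terminal node there is the unique long simple root (C_6). A semisimple Lie algebra decomposes uniquely as the direct sum of simple ideals, one per connected component of its Dynkin diagram, so g ≅ A_3 ⊕ C_6 (dimension 15 + 78 = 93).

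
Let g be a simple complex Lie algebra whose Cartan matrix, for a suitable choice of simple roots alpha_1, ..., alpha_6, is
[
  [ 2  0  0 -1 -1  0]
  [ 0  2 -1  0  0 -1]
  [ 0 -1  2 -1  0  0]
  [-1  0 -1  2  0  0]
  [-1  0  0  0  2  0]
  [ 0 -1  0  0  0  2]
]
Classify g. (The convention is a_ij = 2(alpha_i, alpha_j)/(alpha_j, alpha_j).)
A6

The matrix has rank 6 with 2's on the diagonal. Reading the off-diagonal entries as Dynkin edges (a single edge where a_ij = a_ji = -1; a double or triple edge where a_ij * a_ji = 2 or 3), the diagram is a chain of 6 nodes with single edges (A_6). One simple-root ordering that puts it in standard form is (alpha_6, alpha_2, alpha_3, alpha_4, alpha_1, alpha_5). So the algebra is type A_6, i.e. sl(7).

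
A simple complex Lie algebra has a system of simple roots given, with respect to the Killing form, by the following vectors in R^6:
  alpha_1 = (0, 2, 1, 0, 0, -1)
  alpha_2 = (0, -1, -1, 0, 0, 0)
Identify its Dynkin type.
G_2

Compute the Cartan integers a_ij = 2(alpha_i, alpha_j)/(alpha_j, alpha_j); the resulting 2x2 Cartan matrix is
[[2, -3], [-1, 2]].
The roots have two lengths (squared-length ratio 3:1); the short ones are alpha_{2}. The associated Dynkin diagram is two nodes joined by a triple edge (G_2), so the type is G_2.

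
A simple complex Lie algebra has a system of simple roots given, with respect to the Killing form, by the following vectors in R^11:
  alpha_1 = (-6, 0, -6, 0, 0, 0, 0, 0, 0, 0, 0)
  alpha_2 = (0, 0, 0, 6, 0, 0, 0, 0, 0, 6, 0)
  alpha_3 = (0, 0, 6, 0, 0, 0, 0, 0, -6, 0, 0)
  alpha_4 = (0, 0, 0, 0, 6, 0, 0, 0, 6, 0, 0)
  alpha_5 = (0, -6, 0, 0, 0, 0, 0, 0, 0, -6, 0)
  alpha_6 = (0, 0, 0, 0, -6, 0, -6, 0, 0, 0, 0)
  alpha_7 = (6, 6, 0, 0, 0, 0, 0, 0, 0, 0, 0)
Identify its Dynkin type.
A_7 (sl(8))

Compute the Cartan integers a_ij = 2(alpha_i, alpha_j)/(alpha_j, alpha_j); the resulting 7x7 Cartan matrix is
[[2, 0, -1, 0, 0, 0, -1], [0, 2, 0, 0, -1, 0, 0], [-1, 0, 2, -1, 0, 0, 0], [0, 0, -1, 2, 0, -1, 0], [0, -1, 0, 0, 2, 0, -1], [0, 0, 0, -1, 0, 2, 0], [-1, 0, 0, 0, -1, 0, 2]].
All simple roots have the same length, so the diagram is simply laced. The associated Dynkin diagram is a chain of 7 nodes with single edges (A_7), so the type is A_7 (the algebra sl(8)).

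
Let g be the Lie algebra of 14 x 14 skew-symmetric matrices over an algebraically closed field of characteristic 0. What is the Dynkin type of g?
D7

This is so(14) with 14 even, which has dimension 14(14-1)/2 = 91 and rank 14/2 = 7. In the classification of classical Lie algebras, the orthogonal algebra so(2n) in an even number of variables has type D_n; here n = 7, so the Dynkin diagram is a chain of 5 nodes with a fork of two nodes at one end (D_7). Hence the type is D_7.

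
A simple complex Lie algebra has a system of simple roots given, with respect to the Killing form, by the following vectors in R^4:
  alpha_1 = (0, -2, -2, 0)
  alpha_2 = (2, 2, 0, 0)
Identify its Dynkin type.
type A_2

Compute the Cartan integers a_ij = 2(alpha_i, alpha_j)/(alpha_j, alpha_j); the resulting 2x2 Cartan matrix is
[[2, -1], [-1, 2]].
All simple roots have the same length, so the diagram is simply laced. The associated Dynkin diagram is a chain of 2 nodes with single edges (A_2), so the type is A_2 (the algebra sl(3)).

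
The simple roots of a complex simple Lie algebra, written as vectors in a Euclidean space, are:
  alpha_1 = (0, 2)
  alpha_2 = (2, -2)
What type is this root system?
type B_2

Compute the Cartan integers a_ij = 2(alpha_i, alpha_j)/(alpha_j, alpha_j); the resulting 2x2 Cartan matrix is
[[2, -1], [-2, 2]].
The roots have two lengths (squared-length ratio 2:1); the short ones are alpha_{1}. The associated Dynkin diagram is a chain of 2 nodes with a double edge at one end; the terminal node there is the unique short simple root (B_2), so the type is B_2 (the algebra so(5)).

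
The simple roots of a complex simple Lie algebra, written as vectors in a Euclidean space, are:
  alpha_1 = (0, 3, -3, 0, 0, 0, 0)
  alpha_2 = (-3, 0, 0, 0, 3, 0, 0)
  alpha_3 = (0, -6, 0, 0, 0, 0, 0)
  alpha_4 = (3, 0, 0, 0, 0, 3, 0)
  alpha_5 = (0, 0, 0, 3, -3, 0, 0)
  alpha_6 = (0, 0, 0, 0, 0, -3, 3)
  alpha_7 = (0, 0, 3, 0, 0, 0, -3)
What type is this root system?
type C_7

Compute the Cartan integers a_ij = 2(alpha_i, alpha_j)/(alpha_j, alpha_j); the resulting 7x7 Cartan matrix is
[[2, 0, -1, 0, 0, 0, -1], [0, 2, 0, -1, -1, 0, 0], [-2, 0, 2, 0, 0, 0, 0], [0, -1, 0, 2, 0, -1, 0], [0, -1, 0, 0, 2, 0, 0], [0, 0, 0, -1, 0, 2, -1], [-1, 0, 0, 0, 0, -1, 2]].
The roots have two lengths (squared-length ratio 2:1); the short ones are alpha_{1,2,4,5,6,7}. The associated Dynkin diagram is a chain of 7 nodes with a double edge at one end; the terminal node there is the unique long simple root (C_7), so the type is C_7 (the algebra sp(14)).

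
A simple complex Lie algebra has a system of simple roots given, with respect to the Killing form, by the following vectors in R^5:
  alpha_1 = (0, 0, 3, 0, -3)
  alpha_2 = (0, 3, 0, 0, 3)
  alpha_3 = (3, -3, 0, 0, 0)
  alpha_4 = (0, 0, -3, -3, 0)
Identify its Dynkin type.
Compute the Cartan integers a_ij = 2(alpha_i, alpha_j)/(alpha_j, alpha_j); the resulting 4x4 Cartan matrix is
[[2, -1, 0, -1], [-1, 2, -1, 0], [0, -1, 2, 0], [-1, 0, 0, 2]].
All simple roots have the same length, so the diagram is simply laced. The associated Dynkin diagram is a chain of 4 nodes with single edges (A_4), so the type is A_4 (the algebra sl(5)).

type A_4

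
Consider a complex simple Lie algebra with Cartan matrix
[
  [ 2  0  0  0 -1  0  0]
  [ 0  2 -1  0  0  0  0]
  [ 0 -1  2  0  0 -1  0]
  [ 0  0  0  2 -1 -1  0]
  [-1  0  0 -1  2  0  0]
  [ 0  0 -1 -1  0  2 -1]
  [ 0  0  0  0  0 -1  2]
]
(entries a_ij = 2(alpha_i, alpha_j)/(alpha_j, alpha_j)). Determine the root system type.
The matrix has rank 7 with 2's on the diagonal. Reading the off-diagonal entries as Dynkin edges (a single edge where a_ij = a_ji = -1; a double or triple edge where a_ij * a_ji = 2 or 3), the diagram is a chain of 6 nodes with one extra node attached to the third node from one end (E_7). One simple-root ordering that puts it in standard form is (alpha_2, alpha_7, alpha_3, alpha_6, alpha_4, alpha_5, alpha_1). So the algebra is type E_7.

E_7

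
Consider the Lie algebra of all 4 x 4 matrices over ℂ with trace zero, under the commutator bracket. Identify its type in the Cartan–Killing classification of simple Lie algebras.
A_3

This is sl(4), which has dimension 4^2 - 1 = 15 and rank 4 - 1 = 3 (a Cartan subalgebra is the diagonal traceless matrices). In the classification of classical Lie algebras, the special linear algebra sl(n+1) has type A_n; here n = 3, so the Dynkin diagram is a chain of 3 nodes with single edges (A_3). Hence the type is A_3.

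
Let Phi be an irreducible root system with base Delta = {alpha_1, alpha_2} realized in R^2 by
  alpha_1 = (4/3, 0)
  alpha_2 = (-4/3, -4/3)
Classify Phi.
B2

Compute the Cartan integers a_ij = 2(alpha_i, alpha_j)/(alpha_j, alpha_j); the resulting 2x2 Cartan matrix is
[[2, -1], [-2, 2]].
The roots have two lengths (squared-length ratio 2:1); the short ones are alpha_{1}. The associated Dynkin diagram is a chain of 2 nodes with a double edge at one end; the terminal node there is the unique short simple root (B_2), so the type is B_2 (the algebra so(5)).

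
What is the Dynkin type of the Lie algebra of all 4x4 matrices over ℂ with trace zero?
This is sl(4), which has dimension 4^2 - 1 = 15 and rank 4 - 1 = 3 (a Cartan subalgebra is the diagonal traceless matrices). In the classification of classical Lie algebras, the special linear algebra sl(n+1) has type A_n; here n = 3, so the Dynkin diagram is a chain of 3 nodes with single edges (A_3). Hence the type is A_3.

A3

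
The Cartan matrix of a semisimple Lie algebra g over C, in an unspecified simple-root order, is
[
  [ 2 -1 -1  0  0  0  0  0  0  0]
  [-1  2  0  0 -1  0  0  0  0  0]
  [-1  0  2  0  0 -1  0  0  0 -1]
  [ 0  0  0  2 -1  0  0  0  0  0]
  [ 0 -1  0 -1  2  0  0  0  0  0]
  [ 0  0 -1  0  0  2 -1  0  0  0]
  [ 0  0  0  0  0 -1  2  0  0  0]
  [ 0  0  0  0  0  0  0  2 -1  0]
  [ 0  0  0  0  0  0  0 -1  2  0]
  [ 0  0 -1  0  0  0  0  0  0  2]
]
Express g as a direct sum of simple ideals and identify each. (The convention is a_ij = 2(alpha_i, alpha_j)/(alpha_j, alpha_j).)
A_2 ⊕ E_8

The diagram associated to this matrix has two connected components: the simple roots {alpha_8, alpha_9} form a chain of 2 nodes with single edges (A_2), and {alpha_1, alpha_2, alpha_3, alpha_4, alpha_5, alpha_6, alpha_7, alpha_10} form a chain of 7 nodes with one extra node attached to the third node from one end (E_8). A semisimple Lie algebra decomposes uniquely as the direct sum of simple ideals, one per connected component of its Dynkin diagram, so g ≅ A_2 ⊕ E_8 (dimension 8 + 248 = 256).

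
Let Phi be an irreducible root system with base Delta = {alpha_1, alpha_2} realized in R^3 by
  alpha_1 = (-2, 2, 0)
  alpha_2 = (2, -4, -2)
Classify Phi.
type G_2

Compute the Cartan integers a_ij = 2(alpha_i, alpha_j)/(alpha_j, alpha_j); the resulting 2x2 Cartan matrix is
[[2, -1], [-3, 2]].
The roots have two lengths (squared-length ratio 3:1); the short ones are alpha_{1}. The associated Dynkin diagram is two nodes joined by a triple edge (G_2), so the type is G_2.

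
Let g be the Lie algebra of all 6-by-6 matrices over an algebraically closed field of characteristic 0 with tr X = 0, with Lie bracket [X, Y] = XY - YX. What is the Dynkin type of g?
This is sl(6), which has dimension 6^2 - 1 = 35 and rank 6 - 1 = 5 (a Cartan subalgebra is the diagonal traceless matrices). In the classification of classical Lie algebras, the special linear algebra sl(n+1) has type A_n; here n = 5, so the Dynkin diagram is a chain of 5 nodes with single edges (A_5). Hence the type is A_5.

A_5 (sl(6))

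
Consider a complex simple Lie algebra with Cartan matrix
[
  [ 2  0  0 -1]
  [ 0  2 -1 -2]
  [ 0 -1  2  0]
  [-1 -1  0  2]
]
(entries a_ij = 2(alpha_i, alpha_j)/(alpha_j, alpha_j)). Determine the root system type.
F_4

The matrix has rank 4 with 2's on the diagonal. Reading the off-diagonal entries as Dynkin edges (a single edge where a_ij = a_ji = -1; a double or triple edge where a_ij * a_ji = 2 or 3), the diagram is a chain of 4 nodes with a double edge between the middle two (F_4). One simple-root ordering that puts it in standard form is (alpha_3, alpha_2, alpha_4, alpha_1). So the algebra is type F_4.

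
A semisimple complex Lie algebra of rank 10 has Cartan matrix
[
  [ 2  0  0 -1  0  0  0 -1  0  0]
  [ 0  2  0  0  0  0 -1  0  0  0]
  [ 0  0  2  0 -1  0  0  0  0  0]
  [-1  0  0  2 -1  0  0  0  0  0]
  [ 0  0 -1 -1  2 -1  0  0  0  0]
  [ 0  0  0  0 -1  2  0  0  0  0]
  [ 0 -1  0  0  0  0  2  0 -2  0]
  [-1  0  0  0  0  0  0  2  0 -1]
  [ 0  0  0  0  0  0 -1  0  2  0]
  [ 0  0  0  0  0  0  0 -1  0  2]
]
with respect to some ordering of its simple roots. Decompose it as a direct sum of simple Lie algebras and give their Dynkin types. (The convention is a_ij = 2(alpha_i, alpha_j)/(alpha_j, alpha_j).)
The diagram associated to this matrix has two connected components: the simple roots {alpha_2, alpha_7, alpha_9} form a chain of 3 nodes with a double edge at one end; the terminal node there is the unique short simple root (B_3), and {alpha_1, alpha_3, alpha_4, alpha_5, alpha_6, alpha_8, alpha_10} form a chain of 5 nodes with a fork of two nodes at one end (D_7). A semisimple Lie algebra decomposes uniquely as the direct sum of simple ideals, one per connected component of its Dynkin diagram, so g ≅ B_3 ⊕ D_7 (dimension 21 + 91 = 112).

type B_3 ⊕ type D_7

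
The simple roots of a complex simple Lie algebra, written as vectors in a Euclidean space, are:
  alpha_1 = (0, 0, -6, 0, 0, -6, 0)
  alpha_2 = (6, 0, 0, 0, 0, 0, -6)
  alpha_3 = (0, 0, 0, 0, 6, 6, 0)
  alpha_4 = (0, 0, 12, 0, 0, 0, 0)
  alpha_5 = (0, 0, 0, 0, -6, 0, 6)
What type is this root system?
Compute the Cartan integers a_ij = 2(alpha_i, alpha_j)/(alpha_j, alpha_j); the resulting 5x5 Cartan matrix is
[[2, 0, -1, -1, 0], [0, 2, 0, 0, -1], [-1, 0, 2, 0, -1], [-2, 0, 0, 2, 0], [0, -1, -1, 0, 2]].
The roots have two lengths (squared-length ratio 2:1); the short ones are alpha_{1,2,3,5}. The associated Dynkin diagram is a chain of 5 nodes with a double edge at one end; the terminal node there is the unique long simple root (C_5), so the type is C_5 (the algebra sp(10)).

type C_5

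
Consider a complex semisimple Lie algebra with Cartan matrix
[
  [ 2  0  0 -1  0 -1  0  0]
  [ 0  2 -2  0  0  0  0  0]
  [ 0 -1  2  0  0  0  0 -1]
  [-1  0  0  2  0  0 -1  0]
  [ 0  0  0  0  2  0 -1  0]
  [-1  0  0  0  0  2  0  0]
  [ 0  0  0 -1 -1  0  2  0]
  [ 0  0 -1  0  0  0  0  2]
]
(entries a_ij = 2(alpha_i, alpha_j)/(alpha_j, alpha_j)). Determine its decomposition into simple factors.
A_5 + C_3

The diagram associated to this matrix has two connected components: the simple roots {alpha_1, alpha_4, alpha_5, alpha_6, alpha_7} form a chain of 5 nodes with single edges (A_5), and {alpha_2, alpha_3, alpha_8} form a chain of 3 nodes with a double edge at one end; the terminal node there is the unique long simple root (C_3). A semisimple Lie algebra decomposes uniquely as the direct sum of simple ideals, one per connected component of its Dynkin diagram, so g ≅ A_5 ⊕ C_3 (dimension 35 + 21 = 56).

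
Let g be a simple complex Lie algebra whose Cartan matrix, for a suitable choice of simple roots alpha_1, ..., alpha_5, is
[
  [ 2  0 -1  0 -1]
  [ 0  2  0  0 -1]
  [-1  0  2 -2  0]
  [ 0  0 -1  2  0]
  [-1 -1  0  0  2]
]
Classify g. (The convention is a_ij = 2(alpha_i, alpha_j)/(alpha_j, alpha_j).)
The matrix has rank 5 with 2's on the diagonal. Reading the off-diagonal entries as Dynkin edges (a single edge where a_ij = a_ji = -1; a double or triple edge where a_ij * a_ji = 2 or 3), the diagram is a chain of 5 nodes with a double edge at one end; the terminal node there is the unique short simple root (B_5). One simple-root ordering that puts it in standard form is (alpha_2, alpha_5, alpha_1, alpha_3, alpha_4). So the algebra is type B_5, i.e. so(11).

B_5 (so(11))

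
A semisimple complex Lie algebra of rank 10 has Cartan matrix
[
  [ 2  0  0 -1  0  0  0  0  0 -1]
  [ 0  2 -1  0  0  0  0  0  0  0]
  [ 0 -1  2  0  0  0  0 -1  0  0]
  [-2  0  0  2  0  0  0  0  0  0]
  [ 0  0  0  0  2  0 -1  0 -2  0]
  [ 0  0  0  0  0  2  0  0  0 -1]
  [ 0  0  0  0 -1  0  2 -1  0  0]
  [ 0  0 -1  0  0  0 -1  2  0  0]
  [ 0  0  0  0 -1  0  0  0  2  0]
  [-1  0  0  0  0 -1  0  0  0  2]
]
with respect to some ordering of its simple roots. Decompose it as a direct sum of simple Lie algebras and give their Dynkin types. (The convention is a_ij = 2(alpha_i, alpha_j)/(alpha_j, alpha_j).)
B6 ⊕ C4

The diagram associated to this matrix has two connected components: the simple roots {alpha_2, alpha_3, alpha_5, alpha_7, alpha_8, alpha_9} form a chain of 6 nodes with a double edge at one end; the terminal node there is the unique short simple root (B_6), and {alpha_1, alpha_4, alpha_6, alpha_10} form a chain of 4 nodes with a double edge at one end; the terminal node there is the unique long simple root (C_4). A semisimple Lie algebra decomposes uniquely as the direct sum of simple ideals, one per connected component of its Dynkin diagram, so g ≅ B_6 ⊕ C_4 (dimension 78 + 36 = 114).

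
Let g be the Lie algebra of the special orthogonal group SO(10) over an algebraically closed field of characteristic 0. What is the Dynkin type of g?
This is so(10) with 10 even, which has dimension 10(10-1)/2 = 45 and rank 10/2 = 5. In the classification of classical Lie algebras, the orthogonal algebra so(2n) in an even number of variables has type D_n; here n = 5, so the Dynkin diagram is a chain of 3 nodes with a fork of two nodes at one end (D_5). Hence the type is D_5.

D_5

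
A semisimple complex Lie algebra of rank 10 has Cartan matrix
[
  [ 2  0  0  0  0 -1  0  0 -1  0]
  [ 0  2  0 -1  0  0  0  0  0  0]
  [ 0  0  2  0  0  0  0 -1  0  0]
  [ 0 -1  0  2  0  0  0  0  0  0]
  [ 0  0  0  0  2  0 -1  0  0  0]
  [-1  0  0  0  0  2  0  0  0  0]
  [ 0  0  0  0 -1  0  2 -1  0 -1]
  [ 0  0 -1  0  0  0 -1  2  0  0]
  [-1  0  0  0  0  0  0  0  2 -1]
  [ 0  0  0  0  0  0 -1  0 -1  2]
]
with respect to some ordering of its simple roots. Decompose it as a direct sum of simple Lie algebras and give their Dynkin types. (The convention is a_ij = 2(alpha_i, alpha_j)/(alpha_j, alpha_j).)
The diagram associated to this matrix has two connected components: the simple roots {alpha_2, alpha_4} form a chain of 2 nodes with single edges (A_2), and {alpha_1, alpha_3, alpha_5, alpha_6, alpha_7, alpha_8, alpha_9, alpha_10} form a chain of 7 nodes with one extra node attached to the third node from one end (E_8). A semisimple Lie algebra decomposes uniquely as the direct sum of simple ideals, one per connected component of its Dynkin diagram, so g ≅ A_2 ⊕ E_8 (dimension 8 + 248 = 256).

A_2 (sl(3)) ⊕ E_8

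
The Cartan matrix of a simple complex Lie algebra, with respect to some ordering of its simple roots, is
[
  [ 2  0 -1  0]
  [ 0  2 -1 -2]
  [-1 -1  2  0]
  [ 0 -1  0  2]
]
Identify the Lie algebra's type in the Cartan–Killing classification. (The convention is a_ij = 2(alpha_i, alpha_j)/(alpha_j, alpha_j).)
The matrix has rank 4 with 2's on the diagonal. Reading the off-diagonal entries as Dynkin edges (a single edge where a_ij = a_ji = -1; a double or triple edge where a_ij * a_ji = 2 or 3), the diagram is a chain of 4 nodes with a double edge at one end; the terminal node there is the unique short simple root (B_4). One simple-root ordering that puts it in standard form is (alpha_1, alpha_3, alpha_2, alpha_4). So the algebra is type B_4, i.e. so(9).

B_4 (so(9))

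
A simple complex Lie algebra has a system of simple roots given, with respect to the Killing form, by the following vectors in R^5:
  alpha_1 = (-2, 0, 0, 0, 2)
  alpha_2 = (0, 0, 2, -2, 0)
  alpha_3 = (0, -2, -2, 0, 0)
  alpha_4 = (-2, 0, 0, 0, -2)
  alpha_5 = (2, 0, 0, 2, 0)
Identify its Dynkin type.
D5

Compute the Cartan integers a_ij = 2(alpha_i, alpha_j)/(alpha_j, alpha_j); the resulting 5x5 Cartan matrix is
[[2, 0, 0, 0, -1], [0, 2, -1, 0, -1], [0, -1, 2, 0, 0], [0, 0, 0, 2, -1], [-1, -1, 0, -1, 2]].
All simple roots have the same length, so the diagram is simply laced. The associated Dynkin diagram is a chain of 3 nodes with a fork of two nodes at one end (D_5), so the type is D_5 (the algebra so(10)).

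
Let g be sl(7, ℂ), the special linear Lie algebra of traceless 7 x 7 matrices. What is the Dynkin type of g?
This is sl(7), which has dimension 7^2 - 1 = 48 and rank 7 - 1 = 6 (a Cartan subalgebra is the diagonal traceless matrices). In the classification of classical Lie algebras, the special linear algebra sl(n+1) has type A_n; here n = 6, so the Dynkin diagram is a chain of 6 nodes with single edges (A_6). Hence the type is A_6.

type A_6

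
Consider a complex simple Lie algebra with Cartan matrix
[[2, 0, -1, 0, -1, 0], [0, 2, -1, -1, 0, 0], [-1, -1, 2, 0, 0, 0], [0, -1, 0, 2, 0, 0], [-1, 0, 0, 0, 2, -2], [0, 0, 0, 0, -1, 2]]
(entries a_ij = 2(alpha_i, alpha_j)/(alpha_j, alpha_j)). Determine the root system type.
type B_6

The matrix has rank 6 with 2's on the diagonal. Reading the off-diagonal entries as Dynkin edges (a single edge where a_ij = a_ji = -1; a double or triple edge where a_ij * a_ji = 2 or 3), the diagram is a chain of 6 nodes with a double edge at one end; the terminal node there is the unique short simple root (B_6). One simple-root ordering that puts it in standard form is (alpha_4, alpha_2, alpha_3, alpha_1, alpha_5, alpha_6). So the algebra is type B_6, i.e. so(13).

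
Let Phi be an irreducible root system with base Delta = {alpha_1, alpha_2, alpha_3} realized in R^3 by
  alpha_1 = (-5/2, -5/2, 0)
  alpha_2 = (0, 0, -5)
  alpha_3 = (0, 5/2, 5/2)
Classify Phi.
type C_3

Compute the Cartan integers a_ij = 2(alpha_i, alpha_j)/(alpha_j, alpha_j); the resulting 3x3 Cartan matrix is
[[2, 0, -1], [0, 2, -2], [-1, -1, 2]].
The roots have two lengths (squared-length ratio 2:1); the short ones are alpha_{1,3}. The associated Dynkin diagram is a chain of 3 nodes with a double edge at one end; the terminal node there is the unique long simple root (C_3), so the type is C_3 (the algebra sp(6)).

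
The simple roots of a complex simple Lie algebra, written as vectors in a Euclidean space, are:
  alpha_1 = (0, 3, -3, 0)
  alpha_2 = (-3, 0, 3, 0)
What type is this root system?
A2

Compute the Cartan integers a_ij = 2(alpha_i, alpha_j)/(alpha_j, alpha_j); the resulting 2x2 Cartan matrix is
[[2, -1], [-1, 2]].
All simple roots have the same length, so the diagram is simply laced. The associated Dynkin diagram is a chain of 2 nodes with single edges (A_2), so the type is A_2 (the algebra sl(3)).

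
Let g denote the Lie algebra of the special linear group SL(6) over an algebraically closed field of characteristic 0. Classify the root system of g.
This is sl(6), which has dimension 6^2 - 1 = 35 and rank 6 - 1 = 5 (a Cartan subalgebra is the diagonal traceless matrices). In the classification of classical Lie algebras, the special linear algebra sl(n+1) has type A_n; here n = 5, so the Dynkin diagram is a chain of 5 nodes with single edges (A_5). Hence the type is A_5.

type A_5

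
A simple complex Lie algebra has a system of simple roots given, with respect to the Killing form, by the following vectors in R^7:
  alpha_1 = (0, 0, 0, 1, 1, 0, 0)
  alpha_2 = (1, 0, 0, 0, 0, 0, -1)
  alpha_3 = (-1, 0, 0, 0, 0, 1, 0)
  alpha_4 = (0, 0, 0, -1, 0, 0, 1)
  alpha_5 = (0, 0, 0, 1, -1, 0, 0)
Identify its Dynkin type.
D_5

Compute the Cartan integers a_ij = 2(alpha_i, alpha_j)/(alpha_j, alpha_j); the resulting 5x5 Cartan matrix is
[[2, 0, 0, -1, 0], [0, 2, -1, -1, 0], [0, -1, 2, 0, 0], [-1, -1, 0, 2, -1], [0, 0, 0, -1, 2]].
All simple roots have the same length, so the diagram is simply laced. The associated Dynkin diagram is a chain of 3 nodes with a fork of two nodes at one end (D_5), so the type is D_5 (the algebra so(10)).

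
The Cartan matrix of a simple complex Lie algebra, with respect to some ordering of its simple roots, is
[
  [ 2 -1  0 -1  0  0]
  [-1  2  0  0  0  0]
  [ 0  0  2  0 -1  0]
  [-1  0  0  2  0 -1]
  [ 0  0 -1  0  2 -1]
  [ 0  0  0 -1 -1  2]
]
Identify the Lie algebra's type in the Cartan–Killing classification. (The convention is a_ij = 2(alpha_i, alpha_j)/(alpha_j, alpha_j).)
The matrix has rank 6 with 2's on the diagonal. Reading the off-diagonal entries as Dynkin edges (a single edge where a_ij = a_ji = -1; a double or triple edge where a_ij * a_ji = 2 or 3), the diagram is a chain of 6 nodes with single edges (A_6). One simple-root ordering that puts it in standard form is (alpha_3, alpha_5, alpha_6, alpha_4, alpha_1, alpha_2). So the algebra is type A_6, i.e. sl(7).

A6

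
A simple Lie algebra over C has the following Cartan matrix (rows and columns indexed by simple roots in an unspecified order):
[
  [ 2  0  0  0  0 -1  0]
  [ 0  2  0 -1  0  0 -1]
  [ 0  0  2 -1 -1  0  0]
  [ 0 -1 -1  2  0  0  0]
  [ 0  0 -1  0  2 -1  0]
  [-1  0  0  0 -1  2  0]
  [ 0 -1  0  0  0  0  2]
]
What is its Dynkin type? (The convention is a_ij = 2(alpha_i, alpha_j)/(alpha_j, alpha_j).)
The matrix has rank 7 with 2's on the diagonal. Reading the off-diagonal entries as Dynkin edges (a single edge where a_ij = a_ji = -1; a double or triple edge where a_ij * a_ji = 2 or 3), the diagram is a chain of 7 nodes with single edges (A_7). One simple-root ordering that puts it in standard form is (alpha_7, alpha_2, alpha_4, alpha_3, alpha_5, alpha_6, alpha_1). So the algebra is type A_7, i.e. sl(8).

A7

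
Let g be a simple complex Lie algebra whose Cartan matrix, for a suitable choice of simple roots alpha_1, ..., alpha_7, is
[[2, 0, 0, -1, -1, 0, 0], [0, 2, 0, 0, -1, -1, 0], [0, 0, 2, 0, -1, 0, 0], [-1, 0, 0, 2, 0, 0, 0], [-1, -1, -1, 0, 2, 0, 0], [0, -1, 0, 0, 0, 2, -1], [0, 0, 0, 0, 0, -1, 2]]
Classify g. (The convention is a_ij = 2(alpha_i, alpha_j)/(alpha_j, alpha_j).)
type E_7

The matrix has rank 7 with 2's on the diagonal. Reading the off-diagonal entries as Dynkin edges (a single edge where a_ij = a_ji = -1; a double or triple edge where a_ij * a_ji = 2 or 3), the diagram is a chain of 6 nodes with one extra node attached to the third node from one end (E_7). One simple-root ordering that puts it in standard form is (alpha_4, alpha_3, alpha_1, alpha_5, alpha_2, alpha_6, alpha_7). So the algebra is type E_7.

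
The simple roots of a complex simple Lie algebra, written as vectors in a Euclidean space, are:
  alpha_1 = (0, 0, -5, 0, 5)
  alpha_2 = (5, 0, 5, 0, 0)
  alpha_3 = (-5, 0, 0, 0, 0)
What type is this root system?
Compute the Cartan integers a_ij = 2(alpha_i, alpha_j)/(alpha_j, alpha_j); the resulting 3x3 Cartan matrix is
[[2, -1, 0], [-1, 2, -2], [0, -1, 2]].
The roots have two lengths (squared-length ratio 2:1); the short ones are alpha_{3}. The associated Dynkin diagram is a chain of 3 nodes with a double edge at one end; the terminal node there is the unique short simple root (B_3), so the type is B_3 (the algebra so(7)).

B_3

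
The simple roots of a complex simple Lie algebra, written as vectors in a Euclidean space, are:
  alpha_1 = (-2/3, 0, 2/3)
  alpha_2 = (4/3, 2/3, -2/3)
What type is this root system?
type G_2

Compute the Cartan integers a_ij = 2(alpha_i, alpha_j)/(alpha_j, alpha_j); the resulting 2x2 Cartan matrix is
[[2, -1], [-3, 2]].
The roots have two lengths (squared-length ratio 3:1); the short ones are alpha_{1}. The associated Dynkin diagram is two nodes joined by a triple edge (G_2), so the type is G_2.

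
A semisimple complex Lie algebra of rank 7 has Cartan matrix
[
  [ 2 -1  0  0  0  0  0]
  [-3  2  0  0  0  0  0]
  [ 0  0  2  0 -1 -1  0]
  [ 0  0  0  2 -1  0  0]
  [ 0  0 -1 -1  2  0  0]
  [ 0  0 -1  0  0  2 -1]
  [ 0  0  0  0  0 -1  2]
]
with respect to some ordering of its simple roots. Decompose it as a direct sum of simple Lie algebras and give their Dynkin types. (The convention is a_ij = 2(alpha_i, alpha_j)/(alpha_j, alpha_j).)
The diagram associated to this matrix has two connected components: the simple roots {alpha_3, alpha_4, alpha_5, alpha_6, alpha_7} form a chain of 5 nodes with single edges (A_5), and {alpha_1, alpha_2} form two nodes joined by a triple edge (G_2). A semisimple Lie algebra decomposes uniquely as the direct sum of simple ideals, one per connected component of its Dynkin diagram, so g ≅ A_5 ⊕ G_2 (dimension 35 + 14 = 49).

type A_5 ⊕ type G_2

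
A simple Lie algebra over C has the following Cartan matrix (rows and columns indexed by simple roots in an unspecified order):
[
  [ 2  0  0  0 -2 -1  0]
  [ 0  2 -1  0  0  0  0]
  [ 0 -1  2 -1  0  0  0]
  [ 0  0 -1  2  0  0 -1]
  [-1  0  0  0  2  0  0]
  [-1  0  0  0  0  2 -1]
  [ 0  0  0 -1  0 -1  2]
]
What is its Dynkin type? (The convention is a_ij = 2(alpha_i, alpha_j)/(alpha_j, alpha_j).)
B_7 (so(15))

The matrix has rank 7 with 2's on the diagonal. Reading the off-diagonal entries as Dynkin edges (a single edge where a_ij = a_ji = -1; a double or triple edge where a_ij * a_ji = 2 or 3), the diagram is a chain of 7 nodes with a double edge at one end; the terminal node there is the unique short simple root (B_7). One simple-root ordering that puts it in standard form is (alpha_2, alpha_3, alpha_4, alpha_7, alpha_6, alpha_1, alpha_5). So the algebra is type B_7, i.e. so(15).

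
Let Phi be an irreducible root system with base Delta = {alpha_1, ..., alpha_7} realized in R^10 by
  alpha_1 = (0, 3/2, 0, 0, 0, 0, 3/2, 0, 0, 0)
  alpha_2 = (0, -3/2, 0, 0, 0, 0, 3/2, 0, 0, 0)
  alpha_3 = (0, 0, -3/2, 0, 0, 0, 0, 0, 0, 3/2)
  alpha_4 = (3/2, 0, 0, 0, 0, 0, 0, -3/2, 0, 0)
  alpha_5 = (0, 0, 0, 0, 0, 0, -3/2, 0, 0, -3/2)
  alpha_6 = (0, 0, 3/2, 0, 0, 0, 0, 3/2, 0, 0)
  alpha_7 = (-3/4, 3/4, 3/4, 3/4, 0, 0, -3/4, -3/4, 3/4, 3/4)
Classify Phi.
Compute the Cartan integers a_ij = 2(alpha_i, alpha_j)/(alpha_j, alpha_j); the resulting 7x7 Cartan matrix is
[[2, 0, 0, 0, -1, 0, 0], [0, 2, 0, 0, -1, 0, -1], [0, 0, 2, 0, -1, -1, 0], [0, 0, 0, 2, 0, -1, 0], [-1, -1, -1, 0, 2, 0, 0], [0, 0, -1, -1, 0, 2, 0], [0, -1, 0, 0, 0, 0, 2]].
All simple roots have the same length, so the diagram is simply laced. The associated Dynkin diagram is a chain of 6 nodes with one extra node attached to the third node from one end (E_7), so the type is E_7.

E_7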